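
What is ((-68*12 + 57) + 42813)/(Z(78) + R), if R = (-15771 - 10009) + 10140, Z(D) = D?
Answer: -21027/7781 ≈ -2.7024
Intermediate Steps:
R = -15640 (R = -25780 + 10140 = -15640)
((-68*12 + 57) + 42813)/(Z(78) + R) = ((-68*12 + 57) + 42813)/(78 - 15640) = ((-816 + 57) + 42813)/(-15562) = (-759 + 42813)*(-1/15562) = 42054*(-1/15562) = -21027/7781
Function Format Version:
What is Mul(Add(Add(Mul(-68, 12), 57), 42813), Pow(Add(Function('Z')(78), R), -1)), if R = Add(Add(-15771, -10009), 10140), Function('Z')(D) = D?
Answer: Rational(-21027, 7781) ≈ -2.7024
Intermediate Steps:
R = -15640 (R = Add(-25780, 10140) = -15640)
Mul(Add(Add(Mul(-68, 12), 57), 42813), Pow(Add(Function('Z')(78), R), -1)) = Mul(Add(Add(Mul(-68, 12), 57), 42813), Pow(Add(78, -15640), -1)) = Mul(Add(Add(-816, 57), 42813), Pow(-15562, -1)) = Mul(Add(-759, 42813), Rational(-1, 15562)) = Mul(42054, Rational(-1, 15562)) = Rational(-21027, 7781)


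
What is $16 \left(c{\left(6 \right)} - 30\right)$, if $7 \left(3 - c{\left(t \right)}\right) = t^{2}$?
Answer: $- \frac{3600}{7} \approx -514.29$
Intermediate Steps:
$c{\left(t \right)} = 3 - \frac{t^{2}}{7}$
$16 \left(c{\left(6 \right)} - 30\right) = 16 \left(\left(3 - \frac{6^{2}}{7}\right) - 30\right) = 16 \left(\left(3 - \frac{36}{7}\right) - 30\right) = 16 \left(- \frac{15}{7} - 30\right) = 16 \left(- \frac{225}{7}\right) = - \frac{3600}{7}$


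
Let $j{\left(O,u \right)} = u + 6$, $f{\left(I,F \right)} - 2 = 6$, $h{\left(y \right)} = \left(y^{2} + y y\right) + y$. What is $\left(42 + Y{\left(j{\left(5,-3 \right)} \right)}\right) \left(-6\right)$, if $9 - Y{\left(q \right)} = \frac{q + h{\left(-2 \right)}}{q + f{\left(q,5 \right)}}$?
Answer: $- \frac{3312}{11} \approx -301.09$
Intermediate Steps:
$h{\left(y \right)} = y + 2 y^{2}$ ($h{\left(y \right)} = \left(y^{2} + y^{2}\right) + y = 2 y^{2} + y = y + 2 y^{2}$)
$f{\left(I,F \right)} = 8$ ($f{\left(I,F \right)} = 2 + 6 = 8$)
$j{\left(O,u \right)} = 6 + u$
$Y{\left(q \right)} = 9 - \frac{6 + q}{8 + q}$ ($Y{\left(q \right)} = 9 - \frac{q - 2 \left(1 + 2 \left(-2\right)\right)}{q + 8} = 9 - \frac{q - 2 \left(1 - 4\right)}{8 + q} = 9 - \frac{q - -6}{8 + q} = 9 - \frac{q + 6}{8 + q} = 9 - \frac{6 + q}{8 + q}$)
$\left(42 + Y{\left(j{\left(5,-3 \right)} \right)}\right) \left(-6\right) = \left(42 + \frac{2 \left(33 + 4 \left(6 - 3\right)\right)}{8 + \left(6 - 3\right)}\right) \left(-6\right) = \left(42 + \frac{2 \left(33 + 4 \cdot 3\right)}{8 + 3}\right) \left(-6\right) = \left(42 + \frac{2 \left(33 + 12\right)}{11}\right) \left(-6\right) = \left(42 + 2 \cdot \frac{1}{11} \cdot 45\right) \left(-6\right) = \left(42 + \frac{90}{11}\right) \left(-6\right) = \frac{552}{11} \left(-6\right) = - \frac{3312}{11}$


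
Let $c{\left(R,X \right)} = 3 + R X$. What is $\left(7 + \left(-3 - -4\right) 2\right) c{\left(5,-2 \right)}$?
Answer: $-63$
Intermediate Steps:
$\left(7 + \left(-3 - -4\right) 2\right) c{\left(5,-2 \right)} = \left(7 + \left(-3 - -4\right) 2\right) \left(3 + 5 \left(-2\right)\right) = \left(7 + \left(-3 + 4\right) 2\right) \left(3 - 10\right) = \left(7 + 1 \cdot 2\right) \left(-7\right) = \left(7 + 2\right) \left(-7\right) = 9 \left(-7\right) = -63$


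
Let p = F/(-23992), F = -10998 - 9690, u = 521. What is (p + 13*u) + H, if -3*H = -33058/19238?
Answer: 586274129212/86542143 ≈ 6774.4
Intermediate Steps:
H = 16529/28857 (H = -(-33058)/(3*19238) = -1/3*(-16529/9619) = 16529/28857 ≈ 0.57279)
F = -20688
p = 2586/2999 (p = -20688/(-23992) = -20688*(-1/23992) = 2586/2999 ≈ 0.86229)
(p + 13*u) + H = (2586/2999 + 13*521) + 16529/28857 = (2586/2999 + 6773) + 16529/28857 = 20314813/2999 + 16529/28857 = 586274129212/86542143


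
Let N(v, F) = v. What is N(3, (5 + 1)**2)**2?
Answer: 9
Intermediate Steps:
N(3, (5 + 1)**2)**2 = 3**2 = 9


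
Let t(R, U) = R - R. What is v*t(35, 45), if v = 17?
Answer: 0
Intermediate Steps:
t(R, U) = 0
v*t(35, 45) = 17*0 = 0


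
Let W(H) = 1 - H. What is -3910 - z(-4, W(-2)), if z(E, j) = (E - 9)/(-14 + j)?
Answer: -43023/11 ≈ -3911.2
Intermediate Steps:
z(E, j) = (-9 + E)/(-14 + j)
-3910 - z(-4, W(-2)) = -3910 - (-9 - 4)/(-14 + (1 - 1*(-2))) = -3910 - (-13)/(-14 + (1 + 2)) = -3910 - (-13)/(-14 + 3) = -3910 - (-13)/(-11) = -3910 - (-1)*(-13)/11 = -3910 - 1*13/11 = -3910 - 13/11 = -43023/11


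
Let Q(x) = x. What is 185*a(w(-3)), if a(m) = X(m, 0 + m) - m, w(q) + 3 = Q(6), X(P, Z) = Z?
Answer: 0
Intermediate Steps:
w(q) = 3 (w(q) = -3 + 6 = 3)
a(m) = 0 (a(m) = (0 + m) - m = m - m = 0)
185*a(w(-3)) = 185*0 = 0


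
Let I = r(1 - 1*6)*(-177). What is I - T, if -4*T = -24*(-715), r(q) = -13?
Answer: 6591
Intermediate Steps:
I = 2301 (I = -13*(-177) = 2301)
T = -4290 (T = -(-6)*(-715) = -1/4*17160 = -4290)
I - T = 2301 - 1*(-4290) = 2301 + 4290 = 6591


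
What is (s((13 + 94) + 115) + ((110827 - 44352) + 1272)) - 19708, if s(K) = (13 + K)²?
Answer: 103264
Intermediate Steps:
(s((13 + 94) + 115) + ((110827 - 44352) + 1272)) - 19708 = ((13 + ((13 + 94) + 115))² + ((110827 - 44352) + 1272)) - 19708 = ((13 + (107 + 115))² + (66475 + 1272)) - 19708 = ((13 + 222)² + 67747) - 19708 = (235² + 67747) - 19708 = (55225 + 67747) - 19708 = 122972 - 19708 = 103264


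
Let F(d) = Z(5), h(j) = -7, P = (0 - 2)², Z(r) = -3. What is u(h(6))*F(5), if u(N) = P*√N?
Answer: -12*I*√7 ≈ -31.749*I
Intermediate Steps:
P = 4 (P = (-2)² = 4)
F(d) = -3
u(N) = 4*√N
u(h(6))*F(5) = (4*√(-7))*(-3) = (4*(I*√7))*(-3) = (4*I*√7)*(-3) = -12*I*√7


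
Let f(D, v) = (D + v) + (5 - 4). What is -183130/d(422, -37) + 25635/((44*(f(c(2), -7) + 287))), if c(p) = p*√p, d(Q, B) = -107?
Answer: 636951934705/371710724 - 25635*√2/1736966 ≈ 1713.5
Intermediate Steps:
c(p) = p^(3/2)
f(D, v) = 1 + D + v (f(D, v) = (D + v) + 1 = 1 + D + v)
-183130/d(422, -37) + 25635/((44*(f(c(2), -7) + 287))) = -183130/(-107) + 25635/((44*((1 + 2^(3/2) - 7) + 287))) = -183130*(-1/107) + 25635/((44*((1 + 2*√2 - 7) + 287))) = 183130/107 + 25635/((44*((-6 + 2*√2) + 287))) = 183130/107 + 25635/((44*(281 + 2*√2))) = 183130/107 + 25635/(12364 + 88*√2)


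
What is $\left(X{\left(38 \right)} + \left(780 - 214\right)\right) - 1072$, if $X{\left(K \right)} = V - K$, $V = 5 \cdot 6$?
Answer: $-514$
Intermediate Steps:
$V = 30$
$X{\left(K \right)} = 30 - K$
$\left(X{\left(38 \right)} + \left(780 - 214\right)\right) - 1072 = \left(\left(30 - 38\right) + \left(780 - 214\right)\right) - 1072 = \left(\left(30 - 38\right) + 566\right) - 1072 = \left(-8 + 566\right) - 1072 = 558 - 1072 = -514$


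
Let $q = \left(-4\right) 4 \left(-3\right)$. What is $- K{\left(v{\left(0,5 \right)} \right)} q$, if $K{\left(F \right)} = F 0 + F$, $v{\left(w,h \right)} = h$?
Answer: $-240$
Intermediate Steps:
$K{\left(F \right)} = F$ ($K{\left(F \right)} = 0 + F = F$)
$q = 48$ ($q = \left(-16\right) \left(-3\right) = 48$)
$- K{\left(v{\left(0,5 \right)} \right)} q = \left(-1\right) 5 \cdot 48 = \left(-5\right) 48 = -240$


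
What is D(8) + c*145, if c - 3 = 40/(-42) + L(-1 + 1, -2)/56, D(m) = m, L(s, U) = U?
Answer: 25177/84 ≈ 299.73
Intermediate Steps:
c = 169/84 (c = 3 + (40/(-42) - 2/56) = 3 + (40*(-1/42) - 2*1/56) = 3 + (-20/21 - 1/28) = 3 - 83/84 = 169/84 ≈ 2.0119)
D(8) + c*145 = 8 + (169/84)*145 = 8 + 24505/84 = 25177/84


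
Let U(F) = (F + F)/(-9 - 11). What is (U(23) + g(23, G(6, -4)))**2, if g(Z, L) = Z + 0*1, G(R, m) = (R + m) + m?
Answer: 42849/100 ≈ 428.49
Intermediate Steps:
G(R, m) = R + 2*m
g(Z, L) = Z (g(Z, L) = Z + 0 = Z)
U(F) = -F/10 (U(F) = (2*F)/(-20) = (2*F)*(-1/20) = -F/10)
(U(23) + g(23, G(6, -4)))**2 = (-1/10*23 + 23)**2 = (-23/10 + 23)**2 = (207/10)**2 = 42849/100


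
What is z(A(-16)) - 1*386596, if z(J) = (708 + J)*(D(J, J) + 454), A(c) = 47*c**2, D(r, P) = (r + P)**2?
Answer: 7377434860404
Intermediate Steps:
D(r, P) = (P + r)**2
z(J) = (454 + 4*J**2)*(708 + J) (z(J) = (708 + J)*((J + J)**2 + 454) = (708 + J)*((2*J)**2 + 454) = (708 + J)*(4*J**2 + 454) = (708 + J)*(454 + 4*J**2) = (454 + 4*J**2)*(708 + J))
z(A(-16)) - 1*386596 = (321432 + 4*(47*(-16)**2)**3 + 454*(47*(-16)**2) + 2832*(47*(-16)**2)**2) - 1*386596 = (321432 + 4*(47*256)**3 + 454*(47*256) + 2832*(47*256)**2) - 386596 = (321432 + 4*12032**3 + 454*12032 + 2832*12032**2) - 386596 = (321432 + 4*1741860896768 + 5462528 + 2832*144769024) - 386596 = (321432 + 6967443587072 + 5462528 + 409985875968) - 386596 = 7377435247000 - 386596 = 7377434860404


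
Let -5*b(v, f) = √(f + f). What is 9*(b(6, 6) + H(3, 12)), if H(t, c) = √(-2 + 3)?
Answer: 9 - 18*√3/5 ≈ 2.7646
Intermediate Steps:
H(t, c) = 1 (H(t, c) = √1 = 1)
b(v, f) = -√2*√f/5 (b(v, f) = -√(f + f)/5 = -√2*√f/5)
9*(b(6, 6) + H(3, 12)) = 9*(-√2*√6/5 + 1) = 9*(-2*√3/5 + 1) = 9*(1 - 2*√3/5) = 9 - 18*√3/5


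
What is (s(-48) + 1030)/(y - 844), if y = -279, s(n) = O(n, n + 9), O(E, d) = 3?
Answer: -1033/1123 ≈ -0.91986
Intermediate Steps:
s(n) = 3
(s(-48) + 1030)/(y - 844) = (3 + 1030)/(-279 - 844) = 1033/(-1123) = 1033*(-1/1123) = -1033/1123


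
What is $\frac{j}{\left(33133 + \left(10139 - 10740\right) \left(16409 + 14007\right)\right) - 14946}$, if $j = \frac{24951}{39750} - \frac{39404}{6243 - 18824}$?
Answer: $- \frac{626739177}{3044214936099250} \approx -2.0588 \cdot 10^{-7}$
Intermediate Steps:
$j = \frac{626739177}{166698250}$ ($j = 24951 \cdot \frac{1}{39750} - \frac{39404}{6243 - 18824} = \frac{8317}{13250} - \frac{39404}{-12581} = \frac{8317}{13250} - - \frac{39404}{12581} = \frac{8317}{13250} + \frac{39404}{12581} = \frac{626739177}{166698250} \approx 3.7597$)
$\frac{j}{\left(33133 + \left(10139 - 10740\right) \left(16409 + 14007\right)\right) - 14946} = \frac{626739177}{166698250 \left(\left(33133 + \left(10139 - 10740\right) \left(16409 + 14007\right)\right) - 14946\right)} = \frac{626739177}{166698250 \left(\left(33133 - 18280016\right) - 14946\right)} = \frac{626739177}{166698250 \left(-18246883 - 14946\right)} = \frac{626739177}{166698250 \left(-18261829\right)} = \frac{626739177}{166698250} \left(- \frac{1}{18261829}\right) = - \frac{626739177}{3044214936099250}$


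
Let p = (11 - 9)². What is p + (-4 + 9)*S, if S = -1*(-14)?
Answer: 74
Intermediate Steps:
S = 14
p = 4 (p = 2² = 4)
p + (-4 + 9)*S = 4 + (-4 + 9)*14 = 4 + 5*14 = 4 + 70 = 74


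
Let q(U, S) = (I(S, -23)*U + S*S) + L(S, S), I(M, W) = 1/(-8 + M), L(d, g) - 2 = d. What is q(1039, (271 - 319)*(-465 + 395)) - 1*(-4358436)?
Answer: 52463487135/3352 ≈ 1.5651e+7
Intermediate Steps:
L(d, g) = 2 + d
q(U, S) = 2 + S + S² + U/(-8 + S) (q(U, S) = (U/(-8 + S) + S*S) + (2 + S) = (U/(-8 + S) + S²) + (2 + S) = (S² + U/(-8 + S)) + (2 + S) = 2 + S + S² + U/(-8 + S))
q(1039, (271 - 319)*(-465 + 395)) - 1*(-4358436) = (1039 + (-8 + (271 - 319)*(-465 + 395))*(2 + (271 - 319)*(-465 + 395) + ((271 - 319)*(-465 + 395))²))/(-8 + (271 - 319)*(-465 + 395)) - 1*(-4358436) = (1039 + (-8 - 48*(-70))*(2 - 48*(-70) + (-48*(-70))²))/(-8 - 48*(-70)) + 4358436 = (1039 + (-8 + 3360)*(2 + 3360 + 3360²))/(-8 + 3360) + 4358436 = (1039 + 3352*(2 + 3360 + 11289600))/3352 + 4358436 = (1039 + 3352*11292962)/3352 + 4358436 = (1039 + 37854008624)/3352 + 4358436 = (1/3352)*37854009663 + 4358436 = 37854009663/3352 + 4358436 = 52463487135/3352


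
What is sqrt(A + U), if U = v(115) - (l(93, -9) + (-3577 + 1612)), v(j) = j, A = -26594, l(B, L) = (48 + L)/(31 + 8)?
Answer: I*sqrt(24515) ≈ 156.57*I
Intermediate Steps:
l(B, L) = 16/13 + L/39 (l(B, L) = (48 + L)/39 = (48 + L)*(1/39) = 16/13 + L/39)
U = 2079 (U = 115 - ((16/13 + (1/39)*(-9)) + (-3577 + 1612)) = 115 - ((16/13 - 3/13) - 1965) = 115 - (1 - 1965) = 115 - 1*(-1964) = 115 + 1964 = 2079)
sqrt(A + U) = sqrt(-26594 + 2079) = sqrt(-24515) = I*sqrt(24515)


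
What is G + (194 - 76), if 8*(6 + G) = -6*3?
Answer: 439/4 ≈ 109.75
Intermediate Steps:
G = -33/4 (G = -6 + (-6*3)/8 = -6 + (1/8)*(-18) = -6 - 9/4 = -33/4 ≈ -8.2500)
G + (194 - 76) = -33/4 + (194 - 76) = -33/4 + 118 = 439/4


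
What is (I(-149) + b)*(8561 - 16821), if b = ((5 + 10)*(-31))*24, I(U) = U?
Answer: 93412340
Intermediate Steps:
b = -11160 (b = (15*(-31))*24 = -465*24 = -11160)
(I(-149) + b)*(8561 - 16821) = (-149 - 11160)*(8561 - 16821) = -11309*(-8260) = 93412340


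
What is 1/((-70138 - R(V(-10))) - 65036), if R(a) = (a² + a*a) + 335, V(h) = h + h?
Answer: -1/136309 ≈ -7.3363e-6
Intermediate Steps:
V(h) = 2*h
R(a) = 335 + 2*a² (R(a) = (a² + a²) + 335 = 2*a² + 335 = 335 + 2*a²)
1/((-70138 - R(V(-10))) - 65036) = 1/((-70138 - (335 + 2*(2*(-10))²)) - 65036) = 1/((-70138 - (335 + 2*(-20)²)) - 65036) = 1/((-70138 - (335 + 2*400)) - 65036) = 1/((-70138 - (335 + 800)) - 65036) = 1/((-70138 - 1*1135) - 65036) = 1/((-70138 - 1135) - 65036) = 1/(-71273 - 65036) = 1/(-136309) = -1/136309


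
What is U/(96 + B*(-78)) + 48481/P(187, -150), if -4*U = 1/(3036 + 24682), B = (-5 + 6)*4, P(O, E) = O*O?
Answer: 1161040088281/837449921088 ≈ 1.3864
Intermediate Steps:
P(O, E) = O²
B = 4 (B = 1*4 = 4)
U = -1/110872 (U = -1/(4*(3036 + 24682)) = -¼/27718 = -¼*1/27718 = -1/110872 ≈ -9.0194e-6)
U/(96 + B*(-78)) + 48481/P(187, -150) = -1/(110872*(96 + 4*(-78))) + 48481/(187²) = -1/(110872*(96 - 312)) + 48481/34969 = -1/110872/(-216) + 48481*(1/34969) = -1/110872*(-1/216) + 48481/34969 = 1/23948352 + 48481/34969 = 1161040088281/837449921088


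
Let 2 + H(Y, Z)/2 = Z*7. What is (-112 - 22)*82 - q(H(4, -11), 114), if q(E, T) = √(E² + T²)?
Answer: -10988 - 2*√9490 ≈ -11183.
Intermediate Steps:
H(Y, Z) = -4 + 14*Z (H(Y, Z) = -4 + 2*(Z*7) = -4 + 2*(7*Z) = -4 + 14*Z)
(-112 - 22)*82 - q(H(4, -11), 114) = (-112 - 22)*82 - √((-4 + 14*(-11))² + 114²) = -134*82 - √((-4 - 154)² + 12996) = -10988 - √((-158)² + 12996) = -10988 - √(24964 + 12996) = -10988 - √37960 = -10988 - 2*√9490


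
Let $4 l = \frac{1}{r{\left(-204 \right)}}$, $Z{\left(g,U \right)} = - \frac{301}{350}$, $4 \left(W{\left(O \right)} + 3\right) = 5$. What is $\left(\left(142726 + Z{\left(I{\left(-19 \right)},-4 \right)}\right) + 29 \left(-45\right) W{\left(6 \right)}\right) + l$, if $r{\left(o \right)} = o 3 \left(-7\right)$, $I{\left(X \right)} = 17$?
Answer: $\frac{62121808501}{428400} \approx 1.4501 \cdot 10^{5}$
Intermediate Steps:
$W{\left(O \right)} = - \frac{7}{4}$ ($W{\left(O \right)} = -3 + \frac{1}{4} \cdot 5 = -3 + \frac{5}{4} = - \frac{7}{4}$)
$Z{\left(g,U \right)} = - \frac{43}{50}$ ($Z{\left(g,U \right)} = \left(-301\right) \frac{1}{350} = - \frac{43}{50}$)
$r{\left(o \right)} = - 21 o$ ($r{\left(o \right)} = 3 o \left(-7\right) = - 21 o$)
$l = \frac{1}{17136}$ ($l = \frac{1}{4 \left(\left(-21\right) \left(-204\right)\right)} = \frac{1}{4 \cdot 4284} = \frac{1}{4} \cdot \frac{1}{4284} = \frac{1}{17136} \approx 5.8357 \cdot 10^{-5}$)
$\left(\left(142726 + Z{\left(I{\left(-19 \right)},-4 \right)}\right) + 29 \left(-45\right) W{\left(6 \right)}\right) + l = \left(\left(142726 - \frac{43}{50}\right) + 29 \left(-45\right) \left(- \frac{7}{4}\right)\right) + \frac{1}{17136} = \left(\frac{7136257}{50} - - \frac{9135}{4}\right) + \frac{1}{17136} = \left(\frac{7136257}{50} + \frac{9135}{4}\right) + \frac{1}{17136} = \frac{14500889}{100} + \frac{1}{17136} = \frac{62121808501}{428400}$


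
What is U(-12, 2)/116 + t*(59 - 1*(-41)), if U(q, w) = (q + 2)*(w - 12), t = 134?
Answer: 388625/29 ≈ 13401.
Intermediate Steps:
U(q, w) = (-12 + w)*(2 + q) (U(q, w) = (2 + q)*(-12 + w) = (-12 + w)*(2 + q))
U(-12, 2)/116 + t*(59 - 1*(-41)) = (-24 - 12*(-12) + 2*2 - 12*2)/116 + 134*(59 - 1*(-41)) = (-24 + 144 + 4 - 24)*(1/116) + 134*(59 + 41) = 100*(1/116) + 134*100 = 25/29 + 13400 = 388625/29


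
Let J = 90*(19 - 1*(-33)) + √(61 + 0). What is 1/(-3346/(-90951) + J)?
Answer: 790074679974/3697568270466535 - 168818049*√61/3697568270466535 ≈ 0.00021332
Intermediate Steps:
J = 4680 + √61 (J = 90*(19 + 33) + √61 = 90*52 + √61 = 4680 + √61 ≈ 4687.8)
1/(-3346/(-90951) + J) = 1/(-3346/(-90951) + (4680 + √61)) = 1/(-3346*(-1/90951) + (4680 + √61)) = 1/(478/12993 + (4680 + √61)) = 1/(60807718/12993 + √61)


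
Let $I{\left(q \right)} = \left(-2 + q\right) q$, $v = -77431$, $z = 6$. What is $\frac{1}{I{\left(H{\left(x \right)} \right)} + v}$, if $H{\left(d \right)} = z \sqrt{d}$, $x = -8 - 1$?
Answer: $- \frac{77755}{6045841321} + \frac{36 i}{6045841321} \approx -1.2861 \cdot 10^{-5} + 5.9545 \cdot 10^{-9} i$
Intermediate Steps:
$x = -9$
$H{\left(d \right)} = 6 \sqrt{d}$
$I{\left(q \right)} = q \left(-2 + q\right)$
$\frac{1}{I{\left(H{\left(x \right)} \right)} + v} = \frac{1}{6 \sqrt{-9} \left(-2 + 6 \sqrt{-9}\right) - 77431} = \frac{1}{6 \cdot 3 i \left(-2 + 6 \cdot 3 i\right) - 77431} = \frac{1}{18 i \left(-2 + 18 i\right) - 77431} = \frac{1}{-77431 + 18 i \left(-2 + 18 i\right)}$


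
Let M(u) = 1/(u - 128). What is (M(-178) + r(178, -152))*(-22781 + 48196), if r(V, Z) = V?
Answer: 81428165/18 ≈ 4.5238e+6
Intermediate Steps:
M(u) = 1/(-128 + u)
(M(-178) + r(178, -152))*(-22781 + 48196) = (1/(-128 - 178) + 178)*(-22781 + 48196) = (1/(-306) + 178)*25415 = (-1/306 + 178)*25415 = (54467/306)*25415 = 81428165/18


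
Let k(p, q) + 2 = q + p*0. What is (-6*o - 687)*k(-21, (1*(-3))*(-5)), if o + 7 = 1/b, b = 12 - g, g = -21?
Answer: -92261/11 ≈ -8387.4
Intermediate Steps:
b = 33 (b = 12 - 1*(-21) = 12 + 21 = 33)
o = -230/33 (o = -7 + 1/33 = -230/33 ≈ -6.9697)
k(p, q) = -2 + q (k(p, q) = -2 + (q + p*0) = -2 + (q + 0) = -2 + q)
(-6*o - 687)*k(-21, (1*(-3))*(-5)) = (-6*(-230/33) - 687)*(-2 + (1*(-3))*(-5)) = (460/11 - 687)*(-2 - 3*(-5)) = -7097*(-2 + 15)/11 = -7097/11*13 = -92261/11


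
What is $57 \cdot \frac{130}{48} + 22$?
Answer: $\frac{1411}{8} \approx 176.38$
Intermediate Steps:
$57 \cdot \frac{130}{48} + 22 = 57 \cdot 130 \cdot \frac{1}{48} + 22 = 57 \cdot \frac{65}{24} + 22 = \frac{1235}{8} + 22 = \frac{1411}{8}$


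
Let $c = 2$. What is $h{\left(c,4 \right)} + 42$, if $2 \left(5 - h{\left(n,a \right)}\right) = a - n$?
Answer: $46$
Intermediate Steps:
$h{\left(n,a \right)} = 5 + \frac{n}{2} - \frac{a}{2}$ ($h{\left(n,a \right)} = 5 - \frac{a - n}{2} = 5 - \left(\frac{a}{2} - \frac{n}{2}\right) = 5 + \frac{n}{2} - \frac{a}{2}$)
$h{\left(c,4 \right)} + 42 = \left(5 + \frac{1}{2} \cdot 2 - 2\right) + 42 = \left(5 + 1 - 2\right) + 42 = 4 + 42 = 46$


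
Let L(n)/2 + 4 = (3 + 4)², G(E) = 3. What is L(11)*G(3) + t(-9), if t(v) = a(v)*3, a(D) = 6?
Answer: 288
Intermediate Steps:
t(v) = 18 (t(v) = 6*3 = 18)
L(n) = 90 (L(n) = -8 + 2*(3 + 4)² = -8 + 2*7² = -8 + 2*49 = -8 + 98 = 90)
L(11)*G(3) + t(-9) = 90*3 + 18 = 270 + 18 = 288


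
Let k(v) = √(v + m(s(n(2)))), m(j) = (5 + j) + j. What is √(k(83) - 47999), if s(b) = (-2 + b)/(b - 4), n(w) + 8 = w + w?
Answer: √(-191996 + 2*√358)/2 ≈ 219.07*I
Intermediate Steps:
n(w) = -8 + 2*w (n(w) = -8 + (w + w) = -8 + 2*w)
s(b) = (-2 + b)/(-4 + b)
m(j) = 5 + 2*j
k(v) = √(13/2 + v) (k(v) = √(v + (5 + 2*((-2 + (-8 + 2*2))/(-4 + (-8 + 2*2))))) = √(v + (5 + 2*((-2 + (-8 + 4))/(-4 + (-8 + 4))))) = √(v + (5 + 2*((-2 - 4)/(-4 - 4)))) = √(v + (5 + 2*(-6/(-8)))) = √(v + (5 + 2*(-⅛*(-6)))) = √(v + (5 + 2*(¾))) = √(v + (5 + 3/2)) = √(v + 13/2) = √(13/2 + v))
√(k(83) - 47999) = √(√(26 + 4*83)/2 - 47999) = √(√(26 + 332)/2 - 47999) = √(√358/2 - 47999) = √(-47999 + √358/2)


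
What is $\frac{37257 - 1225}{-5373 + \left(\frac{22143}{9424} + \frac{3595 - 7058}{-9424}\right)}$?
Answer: $- \frac{5476864}{816283} \approx -6.7095$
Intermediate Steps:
$\frac{37257 - 1225}{-5373 + \left(\frac{22143}{9424} + \frac{3595 - 7058}{-9424}\right)} = \frac{36032}{-5373 + \left(22143 \cdot \frac{1}{9424} + \left(3595 - 7058\right) \left(- \frac{1}{9424}\right)\right)} = \frac{36032}{-5373 + \left(\frac{22143}{9424} - - \frac{3463}{9424}\right)} = \frac{36032}{-5373 + \left(\frac{22143}{9424} + \frac{3463}{9424}\right)} = \frac{36032}{-5373 + \frac{413}{152}} = \frac{36032}{- \frac{816283}{152}} = 36032 \left(- \frac{152}{816283}\right) = - \frac{5476864}{816283}$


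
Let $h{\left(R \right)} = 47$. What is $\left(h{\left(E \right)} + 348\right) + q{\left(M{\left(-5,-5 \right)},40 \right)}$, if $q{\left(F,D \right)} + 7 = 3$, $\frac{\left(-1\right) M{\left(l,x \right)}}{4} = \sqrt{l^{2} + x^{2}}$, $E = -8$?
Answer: $391$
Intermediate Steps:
$M{\left(l,x \right)} = - 4 \sqrt{l^{2} + x^{2}}$
$q{\left(F,D \right)} = -4$ ($q{\left(F,D \right)} = -7 + 3 = -4$)
$\left(h{\left(E \right)} + 348\right) + q{\left(M{\left(-5,-5 \right)},40 \right)} = \left(47 + 348\right) - 4 = 395 - 4 = 391$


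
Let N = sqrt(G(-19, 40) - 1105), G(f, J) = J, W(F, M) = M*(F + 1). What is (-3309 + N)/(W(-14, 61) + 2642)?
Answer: -3309/1849 + I*sqrt(1065)/1849 ≈ -1.7896 + 0.01765*I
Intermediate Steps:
W(F, M) = M*(1 + F)
N = I*sqrt(1065) (N = sqrt(40 - 1105) = sqrt(-1065) = I*sqrt(1065) ≈ 32.634*I)
(-3309 + N)/(W(-14, 61) + 2642) = (-3309 + I*sqrt(1065))/(61*(1 - 14) + 2642) = (-3309 + I*sqrt(1065))/(61*(-13) + 2642) = (-3309 + I*sqrt(1065))/(-793 + 2642) = (-3309 + I*sqrt(1065))/1849 = (-3309 + I*sqrt(1065))*(1/1849) = -3309/1849 + I*sqrt(1065)/1849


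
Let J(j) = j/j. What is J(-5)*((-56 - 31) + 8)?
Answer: -79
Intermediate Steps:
J(j) = 1
J(-5)*((-56 - 31) + 8) = 1*((-56 - 31) + 8) = 1*(-87 + 8) = 1*(-79) = -79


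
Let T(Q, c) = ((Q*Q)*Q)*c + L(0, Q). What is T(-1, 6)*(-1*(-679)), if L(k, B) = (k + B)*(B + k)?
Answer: -3395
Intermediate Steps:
L(k, B) = (B + k)² (L(k, B) = (B + k)*(B + k) = (B + k)²)
T(Q, c) = Q² + c*Q³ (T(Q, c) = ((Q*Q)*Q)*c + (Q + 0)² = (Q²*Q)*c + Q² = Q³*c + Q² = c*Q³ + Q² = Q² + c*Q³)
T(-1, 6)*(-1*(-679)) = ((-1)²*(1 - 1*6))*(-1*(-679)) = (1*(1 - 6))*679 = (1*(-5))*679 = -5*679 = -3395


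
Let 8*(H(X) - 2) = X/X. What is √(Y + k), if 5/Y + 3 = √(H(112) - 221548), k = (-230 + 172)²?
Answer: √(10568140376644764 - 17724390*I*√3544734)/1772439 ≈ 58.0 - 9.1572e-5*I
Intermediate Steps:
H(X) = 17/8 (H(X) = 2 + (X/X)/8 = 2 + (⅛)*1 = 2 + ⅛ = 17/8)
k = 3364 (k = (-58)² = 3364)
Y = 5/(-3 + I*√3544734/4) (Y = 5/(-3 + √(17/8 - 221548)) = 5/(-3 + √(-1772367/8)) = 5/(-3 + I*√3544734/4) ≈ -6.7703e-5 - 0.010622*I)
√(Y + k) = √((-40/590813 - 10*I*√3544734/1772439) + 3364) = √(1987494892/590813 - 10*I*√3544734/1772439)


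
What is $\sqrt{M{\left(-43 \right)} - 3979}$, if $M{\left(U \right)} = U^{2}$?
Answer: $i \sqrt{2130} \approx 46.152 i$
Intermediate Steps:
$\sqrt{M{\left(-43 \right)} - 3979} = \sqrt{\left(-43\right)^{2} - 3979} = \sqrt{1849 - 3979} = \sqrt{-2130} = i \sqrt{2130}$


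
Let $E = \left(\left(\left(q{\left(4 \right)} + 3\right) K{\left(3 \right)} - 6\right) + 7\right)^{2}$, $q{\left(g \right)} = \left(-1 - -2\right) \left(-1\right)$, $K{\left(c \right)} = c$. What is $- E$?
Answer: $-49$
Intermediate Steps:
$q{\left(g \right)} = -1$ ($q{\left(g \right)} = \left(-1 + 2\right) \left(-1\right) = 1 \left(-1\right) = -1$)
$E = 49$ ($E = \left(\left(\left(-1 + 3\right) 3 - 6\right) + 7\right)^{2} = \left(\left(2 \cdot 3 - 6\right) + 7\right)^{2} = \left(\left(6 - 6\right) + 7\right)^{2} = \left(0 + 7\right)^{2} = 7^{2} = 49$)
$- E = \left(-1\right) 49 = -49$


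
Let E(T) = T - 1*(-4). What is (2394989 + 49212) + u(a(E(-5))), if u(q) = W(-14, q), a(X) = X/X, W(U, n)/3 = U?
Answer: 2444159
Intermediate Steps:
W(U, n) = 3*U
E(T) = 4 + T (E(T) = T + 4 = 4 + T)
a(X) = 1
u(q) = -42 (u(q) = 3*(-14) = -42)
(2394989 + 49212) + u(a(E(-5))) = (2394989 + 49212) - 42 = 2444201 - 42 = 2444159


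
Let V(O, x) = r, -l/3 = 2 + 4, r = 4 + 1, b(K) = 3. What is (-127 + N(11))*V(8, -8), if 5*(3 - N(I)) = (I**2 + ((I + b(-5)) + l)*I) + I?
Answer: -708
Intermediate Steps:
r = 5
l = -18 (l = -3*(2 + 4) = -3*6 = -18)
V(O, x) = 5
N(I) = 3 - I/5 - I**2/5 - I*(-15 + I)/5 (N(I) = 3 - ((I**2 + ((I + 3) - 18)*I) + I)/5 = 3 - ((I**2 + ((3 + I) - 18)*I) + I)/5 = 3 - ((I**2 + (-15 + I)*I) + I)/5 = 3 - ((I**2 + I*(-15 + I)) + I)/5 = 3 - (I + I**2 + I*(-15 + I))/5 = 3 + (-I/5 - I**2/5 - I*(-15 + I)/5) = 3 - I/5 - I**2/5 - I*(-15 + I)/5)
(-127 + N(11))*V(8, -8) = (-127 + (3 - 2/5*11**2 + (14/5)*11))*5 = (-127 + (3 - 2/5*121 + 154/5))*5 = (-127 + (3 - 242/5 + 154/5))*5 = (-127 - 73/5)*5 = -708/5*5 = -708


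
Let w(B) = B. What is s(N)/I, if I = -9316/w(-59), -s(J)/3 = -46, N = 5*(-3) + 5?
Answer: 4071/4658 ≈ 0.87398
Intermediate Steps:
N = -10 (N = -15 + 5 = -10)
s(J) = 138 (s(J) = -3*(-46) = 138)
I = 9316/59 (I = -9316/(-59) = -9316*(-1/59) = 9316/59 ≈ 157.90)
s(N)/I = 138/(9316/59) = 138*(59/9316) = 4071/4658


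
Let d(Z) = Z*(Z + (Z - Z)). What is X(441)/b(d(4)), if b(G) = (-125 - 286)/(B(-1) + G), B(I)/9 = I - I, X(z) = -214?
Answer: 3424/411 ≈ 8.3309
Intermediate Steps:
B(I) = 0 (B(I) = 9*(I - I) = 9*0 = 0)
d(Z) = Z² (d(Z) = Z*(Z + 0) = Z*Z = Z²)
b(G) = -411/G (b(G) = (-125 - 286)/(0 + G) = -411/G)
X(441)/b(d(4)) = -214/((-411/(4²))) = -214/((-411/16)) = -214/((-411*1/16)) = -214/(-411/16) = -214*(-16/411) = 3424/411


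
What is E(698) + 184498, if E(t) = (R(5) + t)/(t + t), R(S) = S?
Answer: 257559911/1396 ≈ 1.8450e+5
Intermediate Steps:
E(t) = (5 + t)/(2*t) (E(t) = (5 + t)/(t + t) = (5 + t)/((2*t)) = (5 + t)*(1/(2*t)) = (5 + t)/(2*t))
E(698) + 184498 = (½)*(5 + 698)/698 + 184498 = (½)*(1/698)*703 + 184498 = 703/1396 + 184498 = 257559911/1396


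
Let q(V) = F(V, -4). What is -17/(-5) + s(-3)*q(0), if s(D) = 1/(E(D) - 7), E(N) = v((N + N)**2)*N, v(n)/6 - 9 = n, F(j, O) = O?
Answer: 13909/4085 ≈ 3.4049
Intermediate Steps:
v(n) = 54 + 6*n
E(N) = N*(54 + 24*N**2) (E(N) = (54 + 6*(N + N)**2)*N = (54 + 6*(2*N)**2)*N = (54 + 6*(4*N**2))*N = (54 + 24*N**2)*N = N*(54 + 24*N**2))
q(V) = -4
s(D) = 1/(-7 + 24*D**3 + 54*D) (s(D) = 1/((24*D**3 + 54*D) - 7) = 1/(-7 + 24*D**3 + 54*D))
-17/(-5) + s(-3)*q(0) = -17/(-5) - 4/(-7 + 24*(-3)**3 + 54*(-3)) = -17*(-1/5) - 4/(-7 + 24*(-27) - 162) = 17/5 - 4/(-7 - 648 - 162) = 17/5 - 4/(-817) = 17/5 - 1/817*(-4) = 17/5 + 4/817 = 13909/4085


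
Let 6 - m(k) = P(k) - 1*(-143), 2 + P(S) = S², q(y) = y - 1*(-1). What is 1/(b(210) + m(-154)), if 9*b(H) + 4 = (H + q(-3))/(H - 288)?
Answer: -27/643997 ≈ -4.1926e-5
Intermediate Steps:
q(y) = 1 + y (q(y) = y + 1 = 1 + y)
b(H) = -4/9 + (-2 + H)/(9*(-288 + H)) (b(H) = -4/9 + ((H + (1 - 3))/(H - 288))/9 = -4/9 + ((H - 2)/(-288 + H))/9 = -4/9 + ((-2 + H)/(-288 + H))/9 = -4/9 + (-2 + H)/(9*(-288 + H)))
P(S) = -2 + S²
m(k) = -135 - k² (m(k) = 6 - ((-2 + k²) - 1*(-143)) = 6 - ((-2 + k²) + 143) = 6 - (141 + k²) = 6 + (-141 - k²) = -135 - k²)
1/(b(210) + m(-154)) = 1/((1150 - 3*210)/(9*(-288 + 210)) + (-135 - 1*(-154)²)) = 1/((⅑)*(1150 - 630)/(-78) + (-135 - 1*23716)) = 1/((⅑)*(-1/78)*520 + (-135 - 23716)) = 1/(-20/27 - 23851) = 1/(-643997/27) = -27/643997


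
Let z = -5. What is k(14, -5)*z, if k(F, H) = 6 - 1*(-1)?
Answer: -35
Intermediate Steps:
k(F, H) = 7 (k(F, H) = 6 + 1 = 7)
k(14, -5)*z = 7*(-5) = -35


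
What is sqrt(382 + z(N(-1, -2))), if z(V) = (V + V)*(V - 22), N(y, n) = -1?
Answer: 2*sqrt(107) ≈ 20.688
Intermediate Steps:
z(V) = 2*V*(-22 + V) (z(V) = (2*V)*(-22 + V) = 2*V*(-22 + V))
sqrt(382 + z(N(-1, -2))) = sqrt(382 + 2*(-1)*(-22 - 1)) = sqrt(382 + 2*(-1)*(-23)) = sqrt(382 + 46) = sqrt(428) = 2*sqrt(107)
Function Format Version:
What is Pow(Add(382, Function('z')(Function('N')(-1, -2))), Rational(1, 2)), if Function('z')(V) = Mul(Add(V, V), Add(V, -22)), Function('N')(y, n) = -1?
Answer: Mul(2, Pow(107, Rational(1, 2))) ≈ 20.688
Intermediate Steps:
Function('z')(V) = Mul(2, V, Add(-22, V)) (Function('z')(V) = Mul(Mul(2, V), Add(-22, V)) = Mul(2, V, Add(-22, V)))
Pow(Add(382, Function('z')(Function('N')(-1, -2))), Rational(1, 2)) = Pow(Add(382, Mul(2, -1, Add(-22, -1))), Rational(1, 2)) = Pow(Add(382, Mul(2, -1, -23)), Rational(1, 2)) = Pow(Add(382, 46), Rational(1, 2)) = Pow(428, Rational(1, 2)) = Mul(2, Pow(107, Rational(1, 2)))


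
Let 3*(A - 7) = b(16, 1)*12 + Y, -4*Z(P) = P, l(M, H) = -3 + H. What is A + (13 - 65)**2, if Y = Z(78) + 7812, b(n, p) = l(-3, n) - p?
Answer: 10713/2 ≈ 5356.5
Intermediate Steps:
b(n, p) = -3 + n - p (b(n, p) = (-3 + n) - p = -3 + n - p)
Z(P) = -P/4
Y = 15585/2 (Y = -1/4*78 + 7812 = -39/2 + 7812 = 15585/2 ≈ 7792.5)
A = 5305/2 (A = 7 + ((-3 + 16 - 1*1)*12 + 15585/2)/3 = 7 + ((-3 + 16 - 1)*12 + 15585/2)/3 = 7 + (12*12 + 15585/2)/3 = 7 + (144 + 15585/2)/3 = 7 + (1/3)*(15873/2) = 7 + 5291/2 = 5305/2 ≈ 2652.5)
A + (13 - 65)**2 = 5305/2 + (13 - 65)**2 = 5305/2 + (-52)**2 = 5305/2 + 2704 = 10713/2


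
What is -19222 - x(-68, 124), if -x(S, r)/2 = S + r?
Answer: -19110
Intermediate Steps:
x(S, r) = -2*S - 2*r (x(S, r) = -2*(S + r) = -2*S - 2*r)
-19222 - x(-68, 124) = -19222 - (-2*(-68) - 2*124) = -19222 - (136 - 248) = -19222 - 1*(-112) = -19222 + 112 = -19110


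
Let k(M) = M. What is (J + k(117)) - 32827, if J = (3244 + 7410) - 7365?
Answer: -29421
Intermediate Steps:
J = 3289 (J = 10654 - 7365 = 3289)
(J + k(117)) - 32827 = (3289 + 117) - 32827 = 3406 - 32827 = -29421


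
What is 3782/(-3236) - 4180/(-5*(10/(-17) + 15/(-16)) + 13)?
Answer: -1850211681/9078598 ≈ -203.80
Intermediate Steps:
3782/(-3236) - 4180/(-5*(10/(-17) + 15/(-16)) + 13) = 3782*(-1/3236) - 4180/(-5*(10*(-1/17) + 15*(-1/16)) + 13) = -1891/1618 - 4180/(-5*(-10/17 - 15/16) + 13) = -1891/1618 - 4180/(-5*(-415/272) + 13) = -1891/1618 - 4180/(2075/272 + 13) = -1891/1618 - 4180/5611/272 = -1891/1618 - 4180*272/5611 = -1891/1618 - 1136960/5611 = -1850211681/9078598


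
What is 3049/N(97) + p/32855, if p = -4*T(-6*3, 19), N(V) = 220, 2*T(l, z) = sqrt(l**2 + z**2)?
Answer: 3049/220 - 2*sqrt(685)/32855 ≈ 13.857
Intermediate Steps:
T(l, z) = sqrt(l**2 + z**2)/2
p = -2*sqrt(685) (p = -2*sqrt((-6*3)**2 + 19**2) = -2*sqrt((-18)**2 + 361) = -2*sqrt(324 + 361) = -2*sqrt(685) ≈ -52.345)
3049/N(97) + p/32855 = 3049/220 - 2*sqrt(685)/32855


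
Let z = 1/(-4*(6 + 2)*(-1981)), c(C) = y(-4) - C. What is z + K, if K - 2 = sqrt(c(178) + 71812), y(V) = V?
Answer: 126785/63392 + sqrt(71630) ≈ 269.64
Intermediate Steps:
c(C) = -4 - C
z = 1/63392 (z = 1/(-4*8*(-1981)) = 1/(-32*(-1981)) = 1/63392 ≈ 1.5775e-5)
K = 2 + sqrt(71630) (K = 2 + sqrt((-4 - 1*178) + 71812) = 2 + sqrt((-4 - 178) + 71812) = 2 + sqrt(-182 + 71812) = 2 + sqrt(71630) ≈ 269.64)
z + K = 1/63392 + (2 + sqrt(71630)) = 126785/63392 + sqrt(71630)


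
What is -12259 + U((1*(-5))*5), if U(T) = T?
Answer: -12284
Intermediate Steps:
-12259 + U((1*(-5))*5) = -12259 + (1*(-5))*5 = -12259 - 5*5 = -12259 - 25 = -12284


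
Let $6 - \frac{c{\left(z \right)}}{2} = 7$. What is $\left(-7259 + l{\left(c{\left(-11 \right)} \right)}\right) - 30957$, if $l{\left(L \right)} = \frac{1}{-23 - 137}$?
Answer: $- \frac{6114561}{160} \approx -38216.0$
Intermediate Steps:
$c{\left(z \right)} = -2$ ($c{\left(z \right)} = 12 - 14 = -2$)
$l{\left(L \right)} = - \frac{1}{160}$ ($l{\left(L \right)} = \frac{1}{-160} = - \frac{1}{160}$)
$\left(-7259 + l{\left(c{\left(-11 \right)} \right)}\right) - 30957 = \left(-7259 - \frac{1}{160}\right) - 30957 = - \frac{1161441}{160} - 30957 = - \frac{6114561}{160}$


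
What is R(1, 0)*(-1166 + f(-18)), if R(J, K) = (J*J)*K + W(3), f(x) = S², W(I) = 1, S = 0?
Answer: -1166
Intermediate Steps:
f(x) = 0 (f(x) = 0² = 0)
R(J, K) = 1 + K*J² (R(J, K) = (J*J)*K + 1 = J²*K + 1 = K*J² + 1 = 1 + K*J²)
R(1, 0)*(-1166 + f(-18)) = (1 + 0*1²)*(-1166 + 0) = (1 + 0*1)*(-1166) = (1 + 0)*(-1166) = 1*(-1166) = -1166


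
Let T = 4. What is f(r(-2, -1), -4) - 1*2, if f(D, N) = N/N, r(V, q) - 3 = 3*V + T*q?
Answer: -1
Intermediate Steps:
r(V, q) = 3 + 3*V + 4*q (r(V, q) = 3 + (3*V + 4*q) = 3 + 3*V + 4*q)
f(D, N) = 1
f(r(-2, -1), -4) - 1*2 = 1 - 1*2 = 1 - 2 = -1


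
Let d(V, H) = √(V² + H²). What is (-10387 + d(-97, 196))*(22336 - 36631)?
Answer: 148482165 - 71475*√1913 ≈ 1.4536e+8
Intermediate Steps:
d(V, H) = √(H² + V²)
(-10387 + d(-97, 196))*(22336 - 36631) = (-10387 + √(196² + (-97)²))*(22336 - 36631) = (-10387 + √(38416 + 9409))*(-14295) = (-10387 + √47825)*(-14295) = (-10387 + 5*√1913)*(-14295) = 148482165 - 71475*√1913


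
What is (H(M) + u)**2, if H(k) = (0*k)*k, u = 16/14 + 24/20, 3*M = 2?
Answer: 6724/1225 ≈ 5.4890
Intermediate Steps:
M = 2/3 (M = (1/3)*2 = 2/3 ≈ 0.66667)
u = 82/35 (u = 16*(1/14) + 24*(1/20) = 8/7 + 6/5 = 82/35 ≈ 2.3429)
H(k) = 0 (H(k) = 0*k = 0)
(H(M) + u)**2 = (0 + 82/35)**2 = (82/35)**2 = 6724/1225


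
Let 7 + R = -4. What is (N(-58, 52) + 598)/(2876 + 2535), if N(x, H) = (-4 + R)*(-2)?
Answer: 628/5411 ≈ 0.11606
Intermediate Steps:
R = -11 (R = -7 - 4 = -11)
N(x, H) = 30 (N(x, H) = (-4 - 11)*(-2) = -15*(-2) = 30)
(N(-58, 52) + 598)/(2876 + 2535) = (30 + 598)/(2876 + 2535) = 628/5411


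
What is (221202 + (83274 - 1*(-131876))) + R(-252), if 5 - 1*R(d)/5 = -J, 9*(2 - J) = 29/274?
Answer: 1076130197/2466 ≈ 4.3639e+5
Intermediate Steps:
J = 4903/2466 (J = 2 - 29/(9*274) = 2 - 1/9*29/274 = 2 - 29/2466 = 4903/2466 ≈ 1.9882)
R(d) = 86165/2466 (R(d) = 25 - (-5)*4903/2466 = 25 - 5*(-4903/2466) = 25 + 24515/2466 = 86165/2466)
(221202 + (83274 - 1*(-131876))) + R(-252) = (221202 + (83274 - 1*(-131876))) + 86165/2466 = (221202 + (83274 + 131876)) + 86165/2466 = (221202 + 215150) + 86165/2466 = 436352 + 86165/2466 = 1076130197/2466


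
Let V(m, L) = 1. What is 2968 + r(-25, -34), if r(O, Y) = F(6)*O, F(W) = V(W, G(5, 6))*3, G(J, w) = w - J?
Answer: 2893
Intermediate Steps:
F(W) = 3 (F(W) = 1*3 = 3)
r(O, Y) = 3*O
2968 + r(-25, -34) = 2968 + 3*(-25) = 2968 - 75 = 2893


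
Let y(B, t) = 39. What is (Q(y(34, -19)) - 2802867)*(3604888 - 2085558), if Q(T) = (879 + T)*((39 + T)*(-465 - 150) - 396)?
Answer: -71716713687150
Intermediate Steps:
Q(T) = (-24381 - 615*T)*(879 + T) (Q(T) = (879 + T)*((39 + T)*(-615) - 396) = (879 + T)*((-23985 - 615*T) - 396) = (879 + T)*(-24381 - 615*T) = (-24381 - 615*T)*(879 + T))
(Q(y(34, -19)) - 2802867)*(3604888 - 2085558) = ((-21430899 - 564966*39 - 615*39²) - 2802867)*(3604888 - 2085558) = ((-21430899 - 22033674 - 615*1521) - 2802867)*1519330 = ((-21430899 - 22033674 - 935415) - 2802867)*1519330 = (-44399988 - 2802867)*1519330 = -47202855*1519330 = -71716713687150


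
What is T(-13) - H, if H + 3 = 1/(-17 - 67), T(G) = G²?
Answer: 14449/84 ≈ 172.01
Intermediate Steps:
H = -253/84 (H = -3 + 1/(-17 - 67) = -3 + 1/(-84) = -3 - 1/84 = -253/84 ≈ -3.0119)
T(-13) - H = (-13)² - 1*(-253/84) = 169 + 253/84 = 14449/84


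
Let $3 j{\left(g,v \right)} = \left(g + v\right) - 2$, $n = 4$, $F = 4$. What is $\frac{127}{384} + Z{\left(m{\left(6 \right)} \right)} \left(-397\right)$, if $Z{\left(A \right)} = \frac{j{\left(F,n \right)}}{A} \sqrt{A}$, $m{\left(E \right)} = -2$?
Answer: $\frac{127}{384} + 397 i \sqrt{2} \approx 0.33073 + 561.44 i$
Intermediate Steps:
$j{\left(g,v \right)} = - \frac{2}{3} + \frac{g}{3} + \frac{v}{3}$ ($j{\left(g,v \right)} = \frac{\left(g + v\right) - 2}{3} = \frac{-2 + g + v}{3} = - \frac{2}{3} + \frac{g}{3} + \frac{v}{3}$)
$Z{\left(A \right)} = \frac{2}{\sqrt{A}}$ ($Z{\left(A \right)} = \frac{- \frac{2}{3} + \frac{1}{3} \cdot 4 + \frac{1}{3} \cdot 4}{A} \sqrt{A} = \frac{- \frac{2}{3} + \frac{4}{3} + \frac{4}{3}}{A} \sqrt{A} = \frac{2}{A} \sqrt{A} = \frac{2}{\sqrt{A}}$)
$\frac{127}{384} + Z{\left(m{\left(6 \right)} \right)} \left(-397\right) = \frac{127}{384} + \frac{2}{i \sqrt{2}} \left(-397\right) = 127 \cdot \frac{1}{384} + 2 \left(- \frac{i \sqrt{2}}{2}\right) \left(-397\right) = \frac{127}{384} + - i \sqrt{2} \left(-397\right) = \frac{127}{384} + 397 i \sqrt{2}$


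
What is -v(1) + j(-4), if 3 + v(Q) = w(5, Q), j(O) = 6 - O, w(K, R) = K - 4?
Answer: 12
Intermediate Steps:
w(K, R) = -4 + K
v(Q) = -2 (v(Q) = -3 + (-4 + 5) = -3 + 1 = -2)
-v(1) + j(-4) = -1*(-2) + (6 - 1*(-4)) = 2 + (6 + 4) = 2 + 10 = 12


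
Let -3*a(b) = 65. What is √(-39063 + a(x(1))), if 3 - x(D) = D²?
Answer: I*√351762/3 ≈ 197.7*I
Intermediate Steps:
x(D) = 3 - D²
a(b) = -65/3 (a(b) = -⅓*65 = -65/3)
√(-39063 + a(x(1))) = √(-39063 - 65/3) = √(-117254/3) = I*√351762/3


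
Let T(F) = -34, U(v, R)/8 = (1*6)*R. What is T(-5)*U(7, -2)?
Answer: 3264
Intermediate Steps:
U(v, R) = 48*R (U(v, R) = 8*((1*6)*R) = 8*(6*R) = 48*R)
T(-5)*U(7, -2) = -1632*(-2) = -34*(-96) = 3264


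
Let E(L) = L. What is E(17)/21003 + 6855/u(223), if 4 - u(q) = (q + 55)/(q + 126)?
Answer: 50247491191/23481354 ≈ 2139.9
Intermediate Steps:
u(q) = 4 - (55 + q)/(126 + q) (u(q) = 4 - (q + 55)/(q + 126) = 4 - (55 + q)/(126 + q))
E(17)/21003 + 6855/u(223) = 17/21003 + 6855/(((449 + 3*223)/(126 + 223))) = 17*(1/21003) + 6855/(((449 + 669)/349)) = 17/21003 + 6855/(((1/349)*1118)) = 17/21003 + 6855/(1118/349) = 17/21003 + 6855*(349/1118) = 17/21003 + 2392395/1118 = 50247491191/23481354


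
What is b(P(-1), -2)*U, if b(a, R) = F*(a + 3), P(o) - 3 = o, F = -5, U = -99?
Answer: 2475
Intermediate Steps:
P(o) = 3 + o
b(a, R) = -15 - 5*a (b(a, R) = -5*(a + 3) = -5*(3 + a) = -15 - 5*a)
b(P(-1), -2)*U = (-15 - 5*(3 - 1))*(-99) = (-15 - 5*2)*(-99) = (-15 - 10)*(-99) = -25*(-99) = 2475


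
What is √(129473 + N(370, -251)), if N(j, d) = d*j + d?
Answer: 16*√142 ≈ 190.66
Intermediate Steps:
N(j, d) = d + d*j
√(129473 + N(370, -251)) = √(129473 - 251*(1 + 370)) = √(129473 - 251*371) = √(129473 - 93121) = √36352 = 16*√142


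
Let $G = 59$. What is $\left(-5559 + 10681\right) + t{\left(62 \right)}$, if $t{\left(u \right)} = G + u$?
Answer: $5243$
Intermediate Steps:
$t{\left(u \right)} = 59 + u$
$\left(-5559 + 10681\right) + t{\left(62 \right)} = \left(-5559 + 10681\right) + \left(59 + 62\right) = 5122 + 121 = 5243$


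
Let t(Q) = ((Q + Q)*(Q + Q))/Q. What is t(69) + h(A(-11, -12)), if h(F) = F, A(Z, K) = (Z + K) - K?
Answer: 265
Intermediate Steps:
A(Z, K) = Z (A(Z, K) = (K + Z) - K = Z)
t(Q) = 4*Q (t(Q) = ((2*Q)*(2*Q))/Q = (4*Q**2)/Q = 4*Q)
t(69) + h(A(-11, -12)) = 4*69 - 11 = 276 - 11 = 265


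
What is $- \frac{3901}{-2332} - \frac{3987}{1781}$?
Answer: $- \frac{2350003}{4153292} \approx -0.56582$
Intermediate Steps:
$- \frac{3901}{-2332} - \frac{3987}{1781} = \left(-3901\right) \left(- \frac{1}{2332}\right) - \frac{3987}{1781} = \frac{3901}{2332} - \frac{3987}{1781} = - \frac{2350003}{4153292}$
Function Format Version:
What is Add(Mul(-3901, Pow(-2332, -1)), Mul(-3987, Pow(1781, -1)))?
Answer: Rational(-2350003, 4153292) ≈ -0.56582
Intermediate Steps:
Add(Mul(-3901, Pow(-2332, -1)), Mul(-3987, Pow(1781, -1))) = Add(Mul(-3901, Rational(-1, 2332)), Mul(-3987, Rational(1, 1781))) = Add(Rational(3901, 2332), Rational(-3987, 1781)) = Rational(-2350003, 4153292)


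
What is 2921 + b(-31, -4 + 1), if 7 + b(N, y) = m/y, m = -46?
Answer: 8788/3 ≈ 2929.3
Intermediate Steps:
b(N, y) = -7 - 46/y
2921 + b(-31, -4 + 1) = 2921 + (-7 - 46/(-4 + 1)) = 2921 + (-7 - 46/(-3)) = 2921 + (-7 - 46*(-⅓)) = 2921 + (-7 + 46/3) = 2921 + 25/3 = 8788/3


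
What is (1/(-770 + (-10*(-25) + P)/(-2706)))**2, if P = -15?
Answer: 7322436/4342451661025 ≈ 1.6862e-6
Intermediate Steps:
(1/(-770 + (-10*(-25) + P)/(-2706)))**2 = (1/(-770 + (-10*(-25) - 15)/(-2706)))**2 = (1/(-770 + (250 - 15)*(-1/2706)))**2 = (1/(-770 + 235*(-1/2706)))**2 = (1/(-770 - 235/2706))**2 = (1/(-2083855/2706))**2 = (-2706/2083855)**2 = 7322436/4342451661025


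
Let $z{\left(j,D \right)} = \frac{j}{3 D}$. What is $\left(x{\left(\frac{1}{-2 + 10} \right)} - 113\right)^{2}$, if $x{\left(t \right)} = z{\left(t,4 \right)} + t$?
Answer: $\frac{117397225}{9216} \approx 12738.0$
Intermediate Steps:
$z{\left(j,D \right)} = \frac{j}{3 D}$ ($z{\left(j,D \right)} = j \frac{1}{3 D} = \frac{j}{3 D}$)
$x{\left(t \right)} = \frac{13 t}{12}$ ($x{\left(t \right)} = \frac{t}{3 \cdot 4} + t = \frac{1}{3} t \frac{1}{4} + t = \frac{t}{12} + t = \frac{13 t}{12}$)
$\left(x{\left(\frac{1}{-2 + 10} \right)} - 113\right)^{2} = \left(\frac{13}{12 \left(-2 + 10\right)} - 113\right)^{2} = \left(\frac{13}{12 \cdot 8} - 113\right)^{2} = \left(\frac{13}{12} \cdot \frac{1}{8} - 113\right)^{2} = \left(\frac{13}{96} - 113\right)^{2} = \left(- \frac{10835}{96}\right)^{2} = \frac{117397225}{9216}$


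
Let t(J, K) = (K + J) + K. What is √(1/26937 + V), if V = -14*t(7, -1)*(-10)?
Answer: √56435711693/8979 ≈ 26.458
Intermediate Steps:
t(J, K) = J + 2*K (t(J, K) = (J + K) + K = J + 2*K)
V = 700 (V = -14*(7 + 2*(-1))*(-10) = -14*(7 - 2)*(-10) = -14*5*(-10) = -70*(-10) = 700)
√(1/26937 + V) = √(1/26937 + 700) = √(18855901/26937) = √56435711693/8979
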